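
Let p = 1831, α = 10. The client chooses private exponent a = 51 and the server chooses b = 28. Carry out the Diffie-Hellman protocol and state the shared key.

The client sends A = α^a mod p = 10^51 mod 1831.
10^1 ≡ 10 (mod 1831)
10^2 = (10^1)^2 ≡ 10^2 = 100 ≡ 100 (mod 1831)
10^4 = (10^2)^2 ≡ 100^2 = 10000 ≡ 845 (mod 1831)
10^8 = (10^4)^2 ≡ 845^2 = 714025 ≡ 1766 (mod 1831)
10^16 = (10^8)^2 ≡ 1766^2 = 3118756 ≡ 563 (mod 1831)
10^32 = (10^16)^2 ≡ 563^2 = 316969 ≡ 206 (mod 1831)
10^51 = 10^32 · 10^16 · 10^2 · 10^1 ≡ 206 · 563 · 100 · 10 ≡ 629 (mod 1831).
So A = 629. The server then computes K = A^b mod p = 629^28 mod 1831.
629^1 ≡ 629 (mod 1831)
629^2 = (629^1)^2 ≡ 629^2 = 395641 ≡ 145 (mod 1831)
629^4 = (629^2)^2 ≡ 145^2 = 21025 ≡ 884 (mod 1831)
629^8 = (629^4)^2 ≡ 884^2 = 781456 ≡ 1450 (mod 1831)
629^16 = (629^8)^2 ≡ 1450^2 = 2102500 ≡ 512 (mod 1831)
629^28 = 629^16 · 629^8 · 629^4 ≡ 512 · 1450 · 884 ≡ 1763 (mod 1831).

1763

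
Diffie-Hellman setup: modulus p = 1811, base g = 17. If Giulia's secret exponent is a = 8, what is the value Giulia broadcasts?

950

Public value = 17^8 mod 1811.
17^1 ≡ 17 (mod 1811)
17^2 = (17^1)^2 ≡ 17^2 = 289 ≡ 289 (mod 1811)
17^4 = (17^2)^2 ≡ 289^2 = 83521 ≡ 215 (mod 1811)
17^8 = (17^4)^2 ≡ 215^2 = 46225 ≡ 950 (mod 1811)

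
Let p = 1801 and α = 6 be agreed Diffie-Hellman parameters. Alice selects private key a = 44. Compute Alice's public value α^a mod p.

Public value = 6^44 mod 1801.
6^1 ≡ 6 (mod 1801)
6^2 = (6^1)^2 ≡ 6^2 = 36 ≡ 36 (mod 1801)
6^4 = (6^2)^2 ≡ 36^2 = 1296 ≡ 1296 (mod 1801)
6^8 = (6^4)^2 ≡ 1296^2 = 1679616 ≡ 1084 (mod 1801)
6^16 = (6^8)^2 ≡ 1084^2 = 1175056 ≡ 804 (mod 1801)
6^32 = (6^16)^2 ≡ 804^2 = 646416 ≡ 1658 (mod 1801)
6^44 = 6^32 · 6^8 · 6^4 ≡ 1658 · 1084 · 1296 ≡ 595 (mod 1801).

595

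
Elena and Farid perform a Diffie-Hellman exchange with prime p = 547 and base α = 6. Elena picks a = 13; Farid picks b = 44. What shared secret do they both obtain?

Farid sends B = α^b mod p = 6^44 mod 547.
6^1 ≡ 6 (mod 547)
6^2 = (6^1)^2 ≡ 6^2 = 36 ≡ 36 (mod 547)
6^4 = (6^2)^2 ≡ 36^2 = 1296 ≡ 202 (mod 547)
6^8 = (6^4)^2 ≡ 202^2 = 40804 ≡ 326 (mod 547)
6^16 = (6^8)^2 ≡ 326^2 = 106276 ≡ 158 (mod 547)
6^32 = (6^16)^2 ≡ 158^2 = 24964 ≡ 349 (mod 547)
6^44 = 6^32 · 6^8 · 6^4 ≡ 349 · 326 · 202 ≡ 143 (mod 547).
So B = 143. Elena then computes K = B^a mod p = 143^13 mod 547.
143^1 ≡ 143 (mod 547)
143^2 = (143^1)^2 ≡ 143^2 = 20449 ≡ 210 (mod 547)
143^4 = (143^2)^2 ≡ 210^2 = 44100 ≡ 340 (mod 547)
143^8 = (143^4)^2 ≡ 340^2 = 115600 ≡ 183 (mod 547)
143^13 = 143^8 · 143^4 · 143^1 ≡ 183 · 340 · 143 ≡ 505 (mod 547).

505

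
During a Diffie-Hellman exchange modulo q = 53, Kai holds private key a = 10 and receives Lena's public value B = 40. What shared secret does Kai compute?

42

Shared key K = 40^10 mod 53.
40^1 ≡ 40 (mod 53)
40^2 = (40^1)^2 ≡ 40^2 = 1600 ≡ 10 (mod 53)
40^4 = (40^2)^2 ≡ 10^2 = 100 ≡ 47 (mod 53)
40^8 = (40^4)^2 ≡ 47^2 = 2209 ≡ 36 (mod 53)
40^10 = 40^8 · 40^2 ≡ 36 · 10 ≡ 42 (mod 53).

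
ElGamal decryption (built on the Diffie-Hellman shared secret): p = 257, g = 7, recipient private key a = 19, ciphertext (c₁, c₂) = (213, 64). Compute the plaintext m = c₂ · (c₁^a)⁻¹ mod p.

22

Shared mask s = c₁^a mod p = 213^19 mod 257.
213^1 ≡ 213 (mod 257)
213^2 = (213^1)^2 ≡ 213^2 = 45369 ≡ 137 (mod 257)
213^4 = (213^2)^2 ≡ 137^2 = 18769 ≡ 8 (mod 257)
213^8 = (213^4)^2 ≡ 8^2 = 64 ≡ 64 (mod 257)
213^16 = (213^8)^2 ≡ 64^2 = 4096 ≡ 241 (mod 257)
213^19 = 213^16 · 213^2 · 213^1 ≡ 241 · 137 · 213 ≡ 73 (mod 257).
So s = 73; s⁻¹ ≡ 169 (mod 257).
m = c₂ · s⁻¹ mod 257 = 64 · 169 mod 257 = 22.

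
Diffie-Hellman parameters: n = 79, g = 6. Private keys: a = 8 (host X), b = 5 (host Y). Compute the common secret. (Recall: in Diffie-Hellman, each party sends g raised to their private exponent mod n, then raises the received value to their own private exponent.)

73

Host Y sends B = g^b mod n = 6^5 mod 79.
6^1 ≡ 6 (mod 79)
6^2 = (6^1)^2 ≡ 6^2 = 36 ≡ 36 (mod 79)
6^4 = (6^2)^2 ≡ 36^2 = 1296 ≡ 32 (mod 79)
6^5 = 6^4 · 6^1 ≡ 32 · 6 ≡ 34 (mod 79).
So B = 34. Host X then computes K = B^a mod n = 34^8 mod 79.
34^1 ≡ 34 (mod 79)
34^2 = (34^1)^2 ≡ 34^2 = 1156 ≡ 50 (mod 79)
34^4 = (34^2)^2 ≡ 50^2 = 2500 ≡ 51 (mod 79)
34^8 = (34^4)^2 ≡ 51^2 = 2601 ≡ 73 (mod 79)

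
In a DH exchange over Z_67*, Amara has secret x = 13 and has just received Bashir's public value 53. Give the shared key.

5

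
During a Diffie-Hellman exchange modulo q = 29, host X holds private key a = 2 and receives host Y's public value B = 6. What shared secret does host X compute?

Shared key K = 6^2 mod 29.
6^1 ≡ 6 (mod 29)
6^2 = (6^1)^2 ≡ 6^2 = 36 ≡ 7 (mod 29)

7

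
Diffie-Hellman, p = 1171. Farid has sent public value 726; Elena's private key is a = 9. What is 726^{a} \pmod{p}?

348

Shared key K = 726^9 mod 1171.
726^1 ≡ 726 (mod 1171)
726^2 = (726^1)^2 ≡ 726^2 = 527076 ≡ 126 (mod 1171)
726^4 = (726^2)^2 ≡ 126^2 = 15876 ≡ 653 (mod 1171)
726^8 = (726^4)^2 ≡ 653^2 = 426409 ≡ 165 (mod 1171)
726^9 = 726^8 · 726^1 ≡ 165 · 726 ≡ 348 (mod 1171).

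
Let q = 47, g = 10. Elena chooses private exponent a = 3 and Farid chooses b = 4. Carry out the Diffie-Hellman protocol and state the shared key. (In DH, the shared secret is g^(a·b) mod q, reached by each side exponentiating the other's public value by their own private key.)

32

Farid sends B = g^b mod q = 10^4 mod 47.
10^1 ≡ 10 (mod 47)
10^2 = (10^1)^2 ≡ 10^2 = 100 ≡ 6 (mod 47)
10^4 = (10^2)^2 ≡ 6^2 = 36 ≡ 36 (mod 47)
So B = 36. Elena then computes K = B^a mod q = 36^3 mod 47.
36^1 ≡ 36 (mod 47)
36^2 = (36^1)^2 ≡ 36^2 = 1296 ≡ 27 (mod 47)
36^3 = 36^2 · 36^1 ≡ 27 · 36 ≡ 32 (mod 47).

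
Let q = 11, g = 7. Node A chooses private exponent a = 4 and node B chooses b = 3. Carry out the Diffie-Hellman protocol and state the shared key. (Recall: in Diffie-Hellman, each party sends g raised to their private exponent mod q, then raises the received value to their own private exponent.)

5

Node B sends B = g^b mod q = 7^3 mod 11.
7^1 ≡ 7 (mod 11)
7^2 = (7^1)^2 ≡ 7^2 = 49 ≡ 5 (mod 11)
7^3 = 7^2 · 7^1 ≡ 5 · 7 ≡ 2 (mod 11).
So B = 2. Node A then computes K = B^a mod q = 2^4 mod 11.
2^1 ≡ 2 (mod 11)
2^2 = (2^1)^2 ≡ 2^2 = 4 ≡ 4 (mod 11)
2^4 = (2^2)^2 ≡ 4^2 = 16 ≡ 5 (mod 11)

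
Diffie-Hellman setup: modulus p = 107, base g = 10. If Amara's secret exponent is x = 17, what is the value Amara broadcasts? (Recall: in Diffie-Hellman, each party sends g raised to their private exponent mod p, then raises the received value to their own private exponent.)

48

Public value = 10^17 (mod 107).
10^1 ≡ 10 (mod 107)
10^2 = (10^1)^2 ≡ 10^2 = 100 ≡ 100 (mod 107)
10^4 = (10^2)^2 ≡ 100^2 = 10000 ≡ 49 (mod 107)
10^8 = (10^4)^2 ≡ 49^2 = 2401 ≡ 47 (mod 107)
10^16 = (10^8)^2 ≡ 47^2 = 2209 ≡ 69 (mod 107)
10^17 = 10^16 · 10^1 ≡ 69 · 10 ≡ 48 (mod 107).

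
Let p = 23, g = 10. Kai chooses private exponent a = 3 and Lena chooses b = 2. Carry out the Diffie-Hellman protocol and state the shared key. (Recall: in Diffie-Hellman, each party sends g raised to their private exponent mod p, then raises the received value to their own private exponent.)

Lena sends B = g^b mod p = 10^2 mod 23.
10^1 ≡ 10 (mod 23)
10^2 = (10^1)^2 ≡ 10^2 = 100 ≡ 8 (mod 23)
So B = 8. Kai then computes K = B^a mod p = 8^3 mod 23.
8^1 ≡ 8 (mod 23)
8^2 = (8^1)^2 ≡ 8^2 = 64 ≡ 18 (mod 23)
8^3 = 8^2 · 8^1 ≡ 18 · 8 ≡ 6 (mod 23).

6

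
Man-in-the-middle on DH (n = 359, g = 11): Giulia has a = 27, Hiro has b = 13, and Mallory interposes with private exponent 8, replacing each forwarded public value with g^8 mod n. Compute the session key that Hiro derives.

220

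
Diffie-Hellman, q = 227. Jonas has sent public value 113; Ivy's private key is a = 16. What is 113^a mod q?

166

Shared key K = 113^16 mod 227.
113^1 ≡ 113 (mod 227)
113^2 = (113^1)^2 ≡ 113^2 = 12769 ≡ 57 (mod 227)
113^4 = (113^2)^2 ≡ 57^2 = 3249 ≡ 71 (mod 227)
113^8 = (113^4)^2 ≡ 71^2 = 5041 ≡ 47 (mod 227)
113^16 = (113^8)^2 ≡ 47^2 = 2209 ≡ 166 (mod 227)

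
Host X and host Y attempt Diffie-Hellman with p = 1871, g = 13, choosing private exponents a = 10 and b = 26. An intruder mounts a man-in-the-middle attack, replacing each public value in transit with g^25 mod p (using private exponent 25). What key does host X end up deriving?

1808

Host X receives an intruder's public value M = 13^25 mod 1871 instead of the honest one.
13^1 ≡ 13 (mod 1871)
13^2 = (13^1)^2 ≡ 13^2 = 169 ≡ 169 (mod 1871)
13^4 = (13^2)^2 ≡ 169^2 = 28561 ≡ 496 (mod 1871)
13^8 = (13^4)^2 ≡ 496^2 = 246016 ≡ 915 (mod 1871)
13^16 = (13^8)^2 ≡ 915^2 = 837225 ≡ 888 (mod 1871)
13^25 = 13^16 · 13^8 · 13^1 ≡ 888 · 915 · 13 ≡ 965 (mod 1871).
So M = 965. Host X computes K = M^10 mod 1871.
965^1 ≡ 965 (mod 1871)
965^2 = (965^1)^2 ≡ 965^2 = 931225 ≡ 1338 (mod 1871)
965^4 = (965^2)^2 ≡ 1338^2 = 1790244 ≡ 1568 (mod 1871)
965^8 = (965^4)^2 ≡ 1568^2 = 2458624 ≡ 130 (mod 1871)
965^10 = 965^8 · 965^2 ≡ 130 · 1338 ≡ 1808 (mod 1871).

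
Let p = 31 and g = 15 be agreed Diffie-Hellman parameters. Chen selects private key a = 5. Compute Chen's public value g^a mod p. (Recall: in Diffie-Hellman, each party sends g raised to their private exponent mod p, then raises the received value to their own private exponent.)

30

Public value = 15^5 mod 31.
15^1 ≡ 15 (mod 31)
15^2 = (15^1)^2 ≡ 15^2 = 225 ≡ 8 (mod 31)
15^4 = (15^2)^2 ≡ 8^2 = 64 ≡ 2 (mod 31)
15^5 = 15^4 · 15^1 ≡ 2 · 15 ≡ 30 (mod 31).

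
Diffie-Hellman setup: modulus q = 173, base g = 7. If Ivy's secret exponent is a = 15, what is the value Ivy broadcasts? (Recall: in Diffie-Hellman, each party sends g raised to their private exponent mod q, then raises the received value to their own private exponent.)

103

Public value = 7^15 mod 173.
7^1 ≡ 7 (mod 173)
7^2 = (7^1)^2 ≡ 7^2 = 49 ≡ 49 (mod 173)
7^4 = (7^2)^2 ≡ 49^2 = 2401 ≡ 152 (mod 173)
7^8 = (7^4)^2 ≡ 152^2 = 23104 ≡ 95 (mod 173)
7^15 = 7^8 · 7^4 · 7^2 · 7^1 ≡ 95 · 152 · 49 · 7 ≡ 103 (mod 173).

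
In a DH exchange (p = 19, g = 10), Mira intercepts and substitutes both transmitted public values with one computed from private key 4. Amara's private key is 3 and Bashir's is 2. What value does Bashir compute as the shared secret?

17

Bashir receives Mira's public value M = 10^4 mod 19 instead of the honest one.
10^1 ≡ 10 (mod 19)
10^2 = (10^1)^2 ≡ 10^2 = 100 ≡ 5 (mod 19)
10^4 = (10^2)^2 ≡ 5^2 = 25 ≡ 6 (mod 19)
So M = 6. Bashir computes K = M^2 mod 19.
6^1 ≡ 6 (mod 19)
6^2 = (6^1)^2 ≡ 6^2 = 36 ≡ 17 (mod 19)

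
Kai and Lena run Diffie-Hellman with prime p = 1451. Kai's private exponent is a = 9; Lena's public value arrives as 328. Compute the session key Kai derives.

1407

Shared key K = 328^9 mod 1451.
328^1 ≡ 328 (mod 1451)
328^2 = (328^1)^2 ≡ 328^2 = 107584 ≡ 210 (mod 1451)
328^4 = (328^2)^2 ≡ 210^2 = 44100 ≡ 570 (mod 1451)
328^8 = (328^4)^2 ≡ 570^2 = 324900 ≡ 1327 (mod 1451)
328^9 = 328^8 · 328^1 ≡ 1327 · 328 ≡ 1407 (mod 1451).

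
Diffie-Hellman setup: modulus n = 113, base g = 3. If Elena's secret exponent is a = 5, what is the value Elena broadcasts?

17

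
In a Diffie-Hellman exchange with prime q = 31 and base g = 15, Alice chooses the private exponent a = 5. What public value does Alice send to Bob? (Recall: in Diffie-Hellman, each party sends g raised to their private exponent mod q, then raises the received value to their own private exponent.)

Public value = 15^5 mod 31.
15^1 ≡ 15 (mod 31)
15^2 = (15^1)^2 ≡ 15^2 = 225 ≡ 8 (mod 31)
15^4 = (15^2)^2 ≡ 8^2 = 64 ≡ 2 (mod 31)
15^5 = 15^4 · 15^1 ≡ 2 · 15 ≡ 30 (mod 31).

30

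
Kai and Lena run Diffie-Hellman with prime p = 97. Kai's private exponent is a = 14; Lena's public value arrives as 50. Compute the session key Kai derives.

Shared key K = 50^14 mod 97.
50^1 ≡ 50 (mod 97)
50^2 = (50^1)^2 ≡ 50^2 = 2500 ≡ 75 (mod 97)
50^4 = (50^2)^2 ≡ 75^2 = 5625 ≡ 96 (mod 97)
50^8 = (50^4)^2 ≡ 96^2 = 9216 ≡ 1 (mod 97)
50^14 = 50^8 · 50^4 · 50^2 ≡ 1 · 96 · 75 ≡ 22 (mod 97).

22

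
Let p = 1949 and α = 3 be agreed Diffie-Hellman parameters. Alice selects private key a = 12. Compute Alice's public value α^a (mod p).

1313

Public value = 3^12 (mod 1949).
3^1 ≡ 3 (mod 1949)
3^2 = (3^1)^2 ≡ 3^2 = 9 ≡ 9 (mod 1949)
3^4 = (3^2)^2 ≡ 9^2 = 81 ≡ 81 (mod 1949)
3^8 = (3^4)^2 ≡ 81^2 = 6561 ≡ 714 (mod 1949)
3^12 = 3^8 · 3^4 ≡ 714 · 81 ≡ 1313 (mod 1949).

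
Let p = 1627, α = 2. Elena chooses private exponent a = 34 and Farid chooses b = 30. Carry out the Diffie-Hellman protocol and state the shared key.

Elena sends A = α^a mod p = 2^34 mod 1627.
2^1 ≡ 2 (mod 1627)
2^2 = (2^1)^2 ≡ 2^2 = 4 ≡ 4 (mod 1627)
2^4 = (2^2)^2 ≡ 4^2 = 16 ≡ 16 (mod 1627)
2^8 = (2^4)^2 ≡ 16^2 = 256 ≡ 256 (mod 1627)
2^16 = (2^8)^2 ≡ 256^2 = 65536 ≡ 456 (mod 1627)
2^32 = (2^16)^2 ≡ 456^2 = 207936 ≡ 1307 (mod 1627)
2^34 = 2^32 · 2^2 ≡ 1307 · 4 ≡ 347 (mod 1627).
So A = 347. Farid then computes K = A^b mod p = 347^30 mod 1627.
347^1 ≡ 347 (mod 1627)
347^2 = (347^1)^2 ≡ 347^2 = 120409 ≡ 11 (mod 1627)
347^4 = (347^2)^2 ≡ 11^2 = 121 ≡ 121 (mod 1627)
347^8 = (347^4)^2 ≡ 121^2 = 14641 ≡ 1625 (mod 1627)
347^16 = (347^8)^2 ≡ 1625^2 = 2640625 ≡ 4 (mod 1627)
347^30 = 347^16 · 347^8 · 347^4 · 347^2 ≡ 4 · 1625 · 121 · 11 ≡ 741 (mod 1627).

741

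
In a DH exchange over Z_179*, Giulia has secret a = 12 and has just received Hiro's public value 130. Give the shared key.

Shared key K = 130^12 mod 179.
130^1 ≡ 130 (mod 179)
130^2 = (130^1)^2 ≡ 130^2 = 16900 ≡ 74 (mod 179)
130^4 = (130^2)^2 ≡ 74^2 = 5476 ≡ 106 (mod 179)
130^8 = (130^4)^2 ≡ 106^2 = 11236 ≡ 138 (mod 179)
130^12 = 130^8 · 130^4 ≡ 138 · 106 ≡ 129 (mod 179).

129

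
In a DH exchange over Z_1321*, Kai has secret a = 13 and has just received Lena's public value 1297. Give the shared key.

Shared key K = 1297^13 mod 1321.
1297^1 ≡ 1297 (mod 1321)
1297^2 = (1297^1)^2 ≡ 1297^2 = 1682209 ≡ 576 (mod 1321)
1297^4 = (1297^2)^2 ≡ 576^2 = 331776 ≡ 205 (mod 1321)
1297^8 = (1297^4)^2 ≡ 205^2 = 42025 ≡ 1074 (mod 1321)
1297^13 = 1297^8 · 1297^4 · 1297^1 ≡ 1074 · 205 · 1297 ≡ 1241 (mod 1321).

1241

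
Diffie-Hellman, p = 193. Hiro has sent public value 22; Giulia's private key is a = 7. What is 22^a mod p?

26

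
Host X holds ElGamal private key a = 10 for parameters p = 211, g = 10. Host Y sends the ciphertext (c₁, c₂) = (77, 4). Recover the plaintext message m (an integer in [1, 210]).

Shared mask s = c₁^a mod p = 77^10 mod 211.
77^1 ≡ 77 (mod 211)
77^2 = (77^1)^2 ≡ 77^2 = 5929 ≡ 21 (mod 211)
77^4 = (77^2)^2 ≡ 21^2 = 441 ≡ 19 (mod 211)
77^8 = (77^4)^2 ≡ 19^2 = 361 ≡ 150 (mod 211)
77^10 = 77^8 · 77^2 ≡ 150 · 21 ≡ 196 (mod 211).
So s = 196; s⁻¹ ≡ 14 (mod 211).
m = c₂ · s⁻¹ mod 211 = 4 · 14 mod 211 = 56.

56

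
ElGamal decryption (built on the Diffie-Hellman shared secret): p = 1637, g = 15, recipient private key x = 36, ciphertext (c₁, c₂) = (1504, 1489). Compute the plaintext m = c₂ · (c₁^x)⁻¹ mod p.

1108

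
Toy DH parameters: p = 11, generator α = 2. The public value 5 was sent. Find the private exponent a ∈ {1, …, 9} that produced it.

Try successive powers of 2 modulo 11:
2^1 ≡ 2
2^2 ≡ 4
2^3 ≡ 8
2^4 ≡ 5
Found: a = 4.

4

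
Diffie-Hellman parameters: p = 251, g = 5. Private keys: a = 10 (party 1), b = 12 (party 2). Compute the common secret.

Party 2 sends B = g^b mod p = 5^12 mod 251.
5^1 ≡ 5 (mod 251)
5^2 = (5^1)^2 ≡ 5^2 = 25 ≡ 25 (mod 251)
5^4 = (5^2)^2 ≡ 25^2 = 625 ≡ 123 (mod 251)
5^8 = (5^4)^2 ≡ 123^2 = 15129 ≡ 69 (mod 251)
5^12 = 5^8 · 5^4 ≡ 69 · 123 ≡ 204 (mod 251).
So B = 204. Party 1 then computes K = B^a mod p = 204^10 mod 251.
204^1 ≡ 204 (mod 251)
204^2 = (204^1)^2 ≡ 204^2 = 41616 ≡ 201 (mod 251)
204^4 = (204^2)^2 ≡ 201^2 = 40401 ≡ 241 (mod 251)
204^8 = (204^4)^2 ≡ 241^2 = 58081 ≡ 100 (mod 251)
204^10 = 204^8 · 204^2 ≡ 100 · 201 ≡ 20 (mod 251).

20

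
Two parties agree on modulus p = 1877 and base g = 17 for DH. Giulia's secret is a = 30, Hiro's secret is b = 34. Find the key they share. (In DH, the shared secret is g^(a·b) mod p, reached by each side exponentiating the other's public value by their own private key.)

1713

Giulia sends A = g^a mod p = 17^30 mod 1877.
17^1 ≡ 17 (mod 1877)
17^2 = (17^1)^2 ≡ 17^2 = 289 ≡ 289 (mod 1877)
17^4 = (17^2)^2 ≡ 289^2 = 83521 ≡ 933 (mod 1877)
17^8 = (17^4)^2 ≡ 933^2 = 870489 ≡ 1438 (mod 1877)
17^16 = (17^8)^2 ≡ 1438^2 = 2067844 ≡ 1267 (mod 1877)
17^30 = 17^16 · 17^8 · 17^4 · 17^2 ≡ 1267 · 1438 · 933 · 289 ≡ 716 (mod 1877).
So A = 716. Hiro then computes K = A^b mod p = 716^34 mod 1877.
716^1 ≡ 716 (mod 1877)
716^2 = (716^1)^2 ≡ 716^2 = 512656 ≡ 235 (mod 1877)
716^4 = (716^2)^2 ≡ 235^2 = 55225 ≡ 792 (mod 1877)
716^8 = (716^4)^2 ≡ 792^2 = 627264 ≡ 346 (mod 1877)
716^16 = (716^8)^2 ≡ 346^2 = 119716 ≡ 1465 (mod 1877)
716^32 = (716^16)^2 ≡ 1465^2 = 2146225 ≡ 814 (mod 1877)
716^34 = 716^32 · 716^2 ≡ 814 · 235 ≡ 1713 (mod 1877).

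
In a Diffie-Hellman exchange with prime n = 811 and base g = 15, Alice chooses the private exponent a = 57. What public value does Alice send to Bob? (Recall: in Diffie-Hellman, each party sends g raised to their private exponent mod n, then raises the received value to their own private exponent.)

Public value = 15^57 (mod 811).
15^1 ≡ 15 (mod 811)
15^2 = (15^1)^2 ≡ 15^2 = 225 ≡ 225 (mod 811)
15^4 = (15^2)^2 ≡ 225^2 = 50625 ≡ 343 (mod 811)
15^8 = (15^4)^2 ≡ 343^2 = 117649 ≡ 54 (mod 811)
15^16 = (15^8)^2 ≡ 54^2 = 2916 ≡ 483 (mod 811)
15^32 = (15^16)^2 ≡ 483^2 = 233289 ≡ 532 (mod 811)
15^57 = 15^32 · 15^16 · 15^8 · 15^1 ≡ 532 · 483 · 54 · 15 ≡ 131 (mod 811).

131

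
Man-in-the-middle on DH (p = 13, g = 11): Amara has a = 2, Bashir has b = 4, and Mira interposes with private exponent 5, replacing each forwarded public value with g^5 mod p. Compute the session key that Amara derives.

10

Amara receives Mira's public value M = 11^5 mod 13 instead of the honest one.
11^1 ≡ 11 (mod 13)
11^2 = (11^1)^2 ≡ 11^2 = 121 ≡ 4 (mod 13)
11^4 = (11^2)^2 ≡ 4^2 = 16 ≡ 3 (mod 13)
11^5 = 11^4 · 11^1 ≡ 3 · 11 ≡ 7 (mod 13).
So M = 7. Amara computes K = M^2 mod 13.
7^1 ≡ 7 (mod 13)
7^2 = (7^1)^2 ≡ 7^2 = 49 ≡ 10 (mod 13)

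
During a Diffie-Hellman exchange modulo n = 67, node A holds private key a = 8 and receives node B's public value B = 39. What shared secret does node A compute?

Shared key K = 39^8 mod 67.
39^1 ≡ 39 (mod 67)
39^2 = (39^1)^2 ≡ 39^2 = 1521 ≡ 47 (mod 67)
39^4 = (39^2)^2 ≡ 47^2 = 2209 ≡ 65 (mod 67)
39^8 = (39^4)^2 ≡ 65^2 = 4225 ≡ 4 (mod 67)

4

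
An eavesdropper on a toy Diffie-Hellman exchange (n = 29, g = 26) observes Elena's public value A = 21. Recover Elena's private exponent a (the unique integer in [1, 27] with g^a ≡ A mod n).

23

Try successive powers of 26 modulo 29:
26^1 ≡ 26
26^2 ≡ 9
26^3 ≡ 2
26^4 ≡ 23
26^5 ≡ 18
26^6 ≡ 4
26^7 ≡ 17
26^8 ≡ 7
26^9 ≡ 8
26^10 ≡ 5
26^11 ≡ 14
26^12 ≡ 16
26^13 ≡ 10
26^14 ≡ 28
26^15 ≡ 3
26^16 ≡ 20
26^17 ≡ 27
26^18 ≡ 6
26^19 ≡ 11
26^20 ≡ 25
26^21 ≡ 12
26^22 ≡ 22
26^23 ≡ 21
Found: a = 23.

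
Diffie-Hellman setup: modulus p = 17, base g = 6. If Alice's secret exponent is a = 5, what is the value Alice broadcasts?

7

Public value = 6^5 mod 17.
6^1 ≡ 6 (mod 17)
6^2 = (6^1)^2 ≡ 6^2 = 36 ≡ 2 (mod 17)
6^4 = (6^2)^2 ≡ 2^2 = 4 ≡ 4 (mod 17)
6^5 = 6^4 · 6^1 ≡ 4 · 6 ≡ 7 (mod 17).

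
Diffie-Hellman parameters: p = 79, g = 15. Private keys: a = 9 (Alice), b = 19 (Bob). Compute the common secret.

Bob sends B = g^b mod p = 15^19 mod 79.
15^1 ≡ 15 (mod 79)
15^2 = (15^1)^2 ≡ 15^2 = 225 ≡ 67 (mod 79)
15^4 = (15^2)^2 ≡ 67^2 = 4489 ≡ 65 (mod 79)
15^8 = (15^4)^2 ≡ 65^2 = 4225 ≡ 38 (mod 79)
15^16 = (15^8)^2 ≡ 38^2 = 1444 ≡ 22 (mod 79)
15^19 = 15^16 · 15^2 · 15^1 ≡ 22 · 67 · 15 ≡ 69 (mod 79).
So B = 69. Alice then computes K = B^a mod p = 69^9 mod 79.
69^1 ≡ 69 (mod 79)
69^2 = (69^1)^2 ≡ 69^2 = 4761 ≡ 21 (mod 79)
69^4 = (69^2)^2 ≡ 21^2 = 441 ≡ 46 (mod 79)
69^8 = (69^4)^2 ≡ 46^2 = 2116 ≡ 62 (mod 79)
69^9 = 69^8 · 69^1 ≡ 62 · 69 ≡ 12 (mod 79).

12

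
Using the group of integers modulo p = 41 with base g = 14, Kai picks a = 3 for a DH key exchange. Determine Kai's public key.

38

Public value = 14^3 mod 41.
14^1 ≡ 14 (mod 41)
14^2 = (14^1)^2 ≡ 14^2 = 196 ≡ 32 (mod 41)
14^3 = 14^2 · 14^1 ≡ 32 · 14 ≡ 38 (mod 41).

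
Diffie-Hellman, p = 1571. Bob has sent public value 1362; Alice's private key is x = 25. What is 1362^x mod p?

Shared key K = 1362^25 mod 1571.
1362^1 ≡ 1362 (mod 1571)
1362^2 = (1362^1)^2 ≡ 1362^2 = 1855044 ≡ 1264 (mod 1571)
1362^4 = (1362^2)^2 ≡ 1264^2 = 1597696 ≡ 1560 (mod 1571)
1362^8 = (1362^4)^2 ≡ 1560^2 = 2433600 ≡ 121 (mod 1571)
1362^16 = (1362^8)^2 ≡ 121^2 = 14641 ≡ 502 (mod 1571)
1362^25 = 1362^16 · 1362^8 · 1362^1 ≡ 502 · 121 · 1362 ≡ 173 (mod 1571).

173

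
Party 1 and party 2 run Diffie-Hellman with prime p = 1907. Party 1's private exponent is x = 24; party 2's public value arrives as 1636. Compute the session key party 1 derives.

Shared key K = 1636^24 mod 1907.
1636^1 ≡ 1636 (mod 1907)
1636^2 = (1636^1)^2 ≡ 1636^2 = 2676496 ≡ 975 (mod 1907)
1636^4 = (1636^2)^2 ≡ 975^2 = 950625 ≡ 939 (mod 1907)
1636^8 = (1636^4)^2 ≡ 939^2 = 881721 ≡ 687 (mod 1907)
1636^16 = (1636^8)^2 ≡ 687^2 = 471969 ≡ 940 (mod 1907)
1636^24 = 1636^16 · 1636^8 ≡ 940 · 687 ≡ 1214 (mod 1907).

1214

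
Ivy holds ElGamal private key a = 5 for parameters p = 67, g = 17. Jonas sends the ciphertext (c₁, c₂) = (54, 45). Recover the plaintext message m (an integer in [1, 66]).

Shared mask s = c₁^a mod p = 54^5 mod 67.
54^1 ≡ 54 (mod 67)
54^2 = (54^1)^2 ≡ 54^2 = 2916 ≡ 35 (mod 67)
54^4 = (54^2)^2 ≡ 35^2 = 1225 ≡ 19 (mod 67)
54^5 = 54^4 · 54^1 ≡ 19 · 54 ≡ 21 (mod 67).
So s = 21; s⁻¹ ≡ 16 (mod 67).
m = c₂ · s⁻¹ mod 67 = 45 · 16 mod 67 = 50.

50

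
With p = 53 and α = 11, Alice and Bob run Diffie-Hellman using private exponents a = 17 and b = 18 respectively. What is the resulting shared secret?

Alice sends A = α^a mod p = 11^17 mod 53.
11^1 ≡ 11 (mod 53)
11^2 = (11^1)^2 ≡ 11^2 = 121 ≡ 15 (mod 53)
11^4 = (11^2)^2 ≡ 15^2 = 225 ≡ 13 (mod 53)
11^8 = (11^4)^2 ≡ 13^2 = 169 ≡ 10 (mod 53)
11^16 = (11^8)^2 ≡ 10^2 = 100 ≡ 47 (mod 53)
11^17 = 11^16 · 11^1 ≡ 47 · 11 ≡ 40 (mod 53).
So A = 40. Bob then computes K = A^b mod p = 40^18 mod 53.
40^1 ≡ 40 (mod 53)
40^2 = (40^1)^2 ≡ 40^2 = 1600 ≡ 10 (mod 53)
40^4 = (40^2)^2 ≡ 10^2 = 100 ≡ 47 (mod 53)
40^8 = (40^4)^2 ≡ 47^2 = 2209 ≡ 36 (mod 53)
40^16 = (40^8)^2 ≡ 36^2 = 1296 ≡ 24 (mod 53)
40^18 = 40^16 · 40^2 ≡ 24 · 10 ≡ 28 (mod 53).

28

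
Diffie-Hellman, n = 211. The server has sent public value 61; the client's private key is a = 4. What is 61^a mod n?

21

Shared key K = 61^4 mod 211.
61^1 ≡ 61 (mod 211)
61^2 = (61^1)^2 ≡ 61^2 = 3721 ≡ 134 (mod 211)
61^4 = (61^2)^2 ≡ 134^2 = 17956 ≡ 21 (mod 211)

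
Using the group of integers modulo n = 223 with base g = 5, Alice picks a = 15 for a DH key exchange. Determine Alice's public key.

Public value = 5^15 mod 223.
5^1 ≡ 5 (mod 223)
5^2 = (5^1)^2 ≡ 5^2 = 25 ≡ 25 (mod 223)
5^4 = (5^2)^2 ≡ 25^2 = 625 ≡ 179 (mod 223)
5^8 = (5^4)^2 ≡ 179^2 = 32041 ≡ 152 (mod 223)
5^15 = 5^8 · 5^4 · 5^2 · 5^1 ≡ 152 · 179 · 25 · 5 ≡ 27 (mod 223).

27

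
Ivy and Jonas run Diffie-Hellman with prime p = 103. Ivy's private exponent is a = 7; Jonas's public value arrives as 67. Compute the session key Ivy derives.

88

Shared key K = 67^7 mod 103.
67^1 ≡ 67 (mod 103)
67^2 = (67^1)^2 ≡ 67^2 = 4489 ≡ 60 (mod 103)
67^4 = (67^2)^2 ≡ 60^2 = 3600 ≡ 98 (mod 103)
67^7 = 67^4 · 67^2 · 67^1 ≡ 98 · 60 · 67 ≡ 88 (mod 103).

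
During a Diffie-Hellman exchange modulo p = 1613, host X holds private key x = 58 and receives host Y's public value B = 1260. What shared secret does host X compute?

163

Shared key K = 1260^58 mod 1613.
1260^1 ≡ 1260 (mod 1613)
1260^2 = (1260^1)^2 ≡ 1260^2 = 1587600 ≡ 408 (mod 1613)
1260^4 = (1260^2)^2 ≡ 408^2 = 166464 ≡ 325 (mod 1613)
1260^8 = (1260^4)^2 ≡ 325^2 = 105625 ≡ 780 (mod 1613)
1260^16 = (1260^8)^2 ≡ 780^2 = 608400 ≡ 299 (mod 1613)
1260^32 = (1260^16)^2 ≡ 299^2 = 89401 ≡ 686 (mod 1613)
1260^58 = 1260^32 · 1260^16 · 1260^8 · 1260^2 ≡ 686 · 299 · 780 · 408 ≡ 163 (mod 1613).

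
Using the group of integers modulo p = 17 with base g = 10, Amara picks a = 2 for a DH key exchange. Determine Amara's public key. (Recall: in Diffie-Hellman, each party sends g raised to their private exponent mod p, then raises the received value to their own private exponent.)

15

Public value = 10^2 mod 17.
10^1 ≡ 10 (mod 17)
10^2 = (10^1)^2 ≡ 10^2 = 100 ≡ 15 (mod 17)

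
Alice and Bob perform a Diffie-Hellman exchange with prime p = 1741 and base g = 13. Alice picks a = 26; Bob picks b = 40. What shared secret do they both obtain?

405

Alice sends A = g^a mod p = 13^26 mod 1741.
13^1 ≡ 13 (mod 1741)
13^2 = (13^1)^2 ≡ 13^2 = 169 ≡ 169 (mod 1741)
13^4 = (13^2)^2 ≡ 169^2 = 28561 ≡ 705 (mod 1741)
13^8 = (13^4)^2 ≡ 705^2 = 497025 ≡ 840 (mod 1741)
13^16 = (13^8)^2 ≡ 840^2 = 705600 ≡ 495 (mod 1741)
13^26 = 13^16 · 13^8 · 13^2 ≡ 495 · 840 · 169 ≡ 1699 (mod 1741).
So A = 1699. Bob then computes K = A^b mod p = 1699^40 mod 1741.
1699^1 ≡ 1699 (mod 1741)
1699^2 = (1699^1)^2 ≡ 1699^2 = 2886601 ≡ 23 (mod 1741)
1699^4 = (1699^2)^2 ≡ 23^2 = 529 ≡ 529 (mod 1741)
1699^8 = (1699^4)^2 ≡ 529^2 = 279841 ≡ 1281 (mod 1741)
1699^16 = (1699^8)^2 ≡ 1281^2 = 1640961 ≡ 939 (mod 1741)
1699^32 = (1699^16)^2 ≡ 939^2 = 881721 ≡ 775 (mod 1741)
1699^40 = 1699^32 · 1699^8 ≡ 775 · 1281 ≡ 405 (mod 1741).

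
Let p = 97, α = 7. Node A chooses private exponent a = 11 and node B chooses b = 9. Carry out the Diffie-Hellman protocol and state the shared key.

Node A sends A = α^a mod p = 7^11 mod 97.
7^1 ≡ 7 (mod 97)
7^2 = (7^1)^2 ≡ 7^2 = 49 ≡ 49 (mod 97)
7^4 = (7^2)^2 ≡ 49^2 = 2401 ≡ 73 (mod 97)
7^8 = (7^4)^2 ≡ 73^2 = 5329 ≡ 91 (mod 97)
7^11 = 7^8 · 7^2 · 7^1 ≡ 91 · 49 · 7 ≡ 76 (mod 97).
So A = 76. Node B then computes K = A^b mod p = 76^9 mod 97.
76^1 ≡ 76 (mod 97)
76^2 = (76^1)^2 ≡ 76^2 = 5776 ≡ 53 (mod 97)
76^4 = (76^2)^2 ≡ 53^2 = 2809 ≡ 93 (mod 97)
76^8 = (76^4)^2 ≡ 93^2 = 8649 ≡ 16 (mod 97)
76^9 = 76^8 · 76^1 ≡ 16 · 76 ≡ 52 (mod 97).

52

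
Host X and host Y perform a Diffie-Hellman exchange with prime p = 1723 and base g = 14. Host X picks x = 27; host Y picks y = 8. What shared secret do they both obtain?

511

Host X sends A = g^x mod p = 14^27 mod 1723.
14^1 ≡ 14 (mod 1723)
14^2 = (14^1)^2 ≡ 14^2 = 196 ≡ 196 (mod 1723)
14^4 = (14^2)^2 ≡ 196^2 = 38416 ≡ 510 (mod 1723)
14^8 = (14^4)^2 ≡ 510^2 = 260100 ≡ 1650 (mod 1723)
14^16 = (14^8)^2 ≡ 1650^2 = 2722500 ≡ 160 (mod 1723)
14^27 = 14^16 · 14^8 · 14^2 · 14^1 ≡ 160 · 1650 · 196 · 14 ≡ 1326 (mod 1723).
So A = 1326. Host Y then computes K = A^y mod p = 1326^8 mod 1723.
1326^1 ≡ 1326 (mod 1723)
1326^2 = (1326^1)^2 ≡ 1326^2 = 1758276 ≡ 816 (mod 1723)
1326^4 = (1326^2)^2 ≡ 816^2 = 665856 ≡ 778 (mod 1723)
1326^8 = (1326^4)^2 ≡ 778^2 = 605284 ≡ 511 (mod 1723)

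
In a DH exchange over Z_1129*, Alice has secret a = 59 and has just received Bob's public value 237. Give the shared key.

350

Shared key K = 237^59 mod 1129.
237^1 ≡ 237 (mod 1129)
237^2 = (237^1)^2 ≡ 237^2 = 56169 ≡ 848 (mod 1129)
237^4 = (237^2)^2 ≡ 848^2 = 719104 ≡ 1060 (mod 1129)
237^8 = (237^4)^2 ≡ 1060^2 = 1123600 ≡ 245 (mod 1129)
237^16 = (237^8)^2 ≡ 245^2 = 60025 ≡ 188 (mod 1129)
237^32 = (237^16)^2 ≡ 188^2 = 35344 ≡ 345 (mod 1129)
237^59 = 237^32 · 237^16 · 237^8 · 237^2 · 237^1 ≡ 345 · 188 · 245 · 848 · 237 ≡ 350 (mod 1129).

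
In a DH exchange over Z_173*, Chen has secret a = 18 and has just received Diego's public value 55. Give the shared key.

43

Shared key K = 55^18 mod 173.
55^1 ≡ 55 (mod 173)
55^2 = (55^1)^2 ≡ 55^2 = 3025 ≡ 84 (mod 173)
55^4 = (55^2)^2 ≡ 84^2 = 7056 ≡ 136 (mod 173)
55^8 = (55^4)^2 ≡ 136^2 = 18496 ≡ 158 (mod 173)
55^16 = (55^8)^2 ≡ 158^2 = 24964 ≡ 52 (mod 173)
55^18 = 55^16 · 55^2 ≡ 52 · 84 ≡ 43 (mod 173).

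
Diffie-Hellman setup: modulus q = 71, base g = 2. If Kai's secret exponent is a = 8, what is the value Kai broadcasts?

Public value = 2^8 mod 71.
2^1 ≡ 2 (mod 71)
2^2 = (2^1)^2 ≡ 2^2 = 4 ≡ 4 (mod 71)
2^4 = (2^2)^2 ≡ 4^2 = 16 ≡ 16 (mod 71)
2^8 = (2^4)^2 ≡ 16^2 = 256 ≡ 43 (mod 71)

43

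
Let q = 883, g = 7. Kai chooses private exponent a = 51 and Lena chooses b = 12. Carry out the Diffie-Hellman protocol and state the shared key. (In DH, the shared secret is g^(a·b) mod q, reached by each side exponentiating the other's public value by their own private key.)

734

Lena sends B = g^b mod q = 7^12 mod 883.
7^1 ≡ 7 (mod 883)
7^2 = (7^1)^2 ≡ 7^2 = 49 ≡ 49 (mod 883)
7^4 = (7^2)^2 ≡ 49^2 = 2401 ≡ 635 (mod 883)
7^8 = (7^4)^2 ≡ 635^2 = 403225 ≡ 577 (mod 883)
7^12 = 7^8 · 7^4 ≡ 577 · 635 ≡ 833 (mod 883).
So B = 833. Kai then computes K = B^a mod q = 833^51 mod 883.
833^1 ≡ 833 (mod 883)
833^2 = (833^1)^2 ≡ 833^2 = 693889 ≡ 734 (mod 883)
833^4 = (833^2)^2 ≡ 734^2 = 538756 ≡ 126 (mod 883)
833^8 = (833^4)^2 ≡ 126^2 = 15876 ≡ 865 (mod 883)
833^16 = (833^8)^2 ≡ 865^2 = 748225 ≡ 324 (mod 883)
833^32 = (833^16)^2 ≡ 324^2 = 104976 ≡ 782 (mod 883)
833^51 = 833^32 · 833^16 · 833^2 · 833^1 ≡ 782 · 324 · 734 · 833 ≡ 734 (mod 883).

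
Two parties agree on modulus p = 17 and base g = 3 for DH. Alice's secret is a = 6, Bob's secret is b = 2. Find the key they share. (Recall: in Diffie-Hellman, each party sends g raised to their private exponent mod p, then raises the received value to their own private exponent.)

Alice sends A = g^a mod p = 3^6 mod 17.
3^1 ≡ 3 (mod 17)
3^2 = (3^1)^2 ≡ 3^2 = 9 ≡ 9 (mod 17)
3^4 = (3^2)^2 ≡ 9^2 = 81 ≡ 13 (mod 17)
3^6 = 3^4 · 3^2 ≡ 13 · 9 ≡ 15 (mod 17).
So A = 15. Bob then computes K = A^b mod p = 15^2 mod 17.
15^1 ≡ 15 (mod 17)
15^2 = (15^1)^2 ≡ 15^2 = 225 ≡ 4 (mod 17)

4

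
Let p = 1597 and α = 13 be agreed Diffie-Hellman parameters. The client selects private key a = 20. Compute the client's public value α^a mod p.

Public value = 13^20 mod 1597.
13^1 ≡ 13 (mod 1597)
13^2 = (13^1)^2 ≡ 13^2 = 169 ≡ 169 (mod 1597)
13^4 = (13^2)^2 ≡ 169^2 = 28561 ≡ 1412 (mod 1597)
13^8 = (13^4)^2 ≡ 1412^2 = 1993744 ≡ 688 (mod 1597)
13^16 = (13^8)^2 ≡ 688^2 = 473344 ≡ 632 (mod 1597)
13^20 = 13^16 · 13^4 ≡ 632 · 1412 ≡ 1258 (mod 1597).

1258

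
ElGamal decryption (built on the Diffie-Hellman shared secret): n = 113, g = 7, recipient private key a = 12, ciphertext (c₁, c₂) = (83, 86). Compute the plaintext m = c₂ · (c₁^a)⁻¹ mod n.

Shared mask s = c₁^a mod n = 83^12 mod 113.
83^1 ≡ 83 (mod 113)
83^2 = (83^1)^2 ≡ 83^2 = 6889 ≡ 109 (mod 113)
83^4 = (83^2)^2 ≡ 109^2 = 11881 ≡ 16 (mod 113)
83^8 = (83^4)^2 ≡ 16^2 = 256 ≡ 30 (mod 113)
83^12 = 83^8 · 83^4 ≡ 30 · 16 ≡ 28 (mod 113).
So s = 28; s⁻¹ ≡ 109 (mod 113).
m = c₂ · s⁻¹ mod 113 = 86 · 109 mod 113 = 108.

108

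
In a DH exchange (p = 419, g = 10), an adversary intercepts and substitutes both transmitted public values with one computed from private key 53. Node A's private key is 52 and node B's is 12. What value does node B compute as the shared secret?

Node B receives an adversary's public value M = 10^53 mod 419 instead of the honest one.
10^1 ≡ 10 (mod 419)
10^2 = (10^1)^2 ≡ 10^2 = 100 ≡ 100 (mod 419)
10^4 = (10^2)^2 ≡ 100^2 = 10000 ≡ 363 (mod 419)
10^8 = (10^4)^2 ≡ 363^2 = 131769 ≡ 203 (mod 419)
10^16 = (10^8)^2 ≡ 203^2 = 41209 ≡ 147 (mod 419)
10^32 = (10^16)^2 ≡ 147^2 = 21609 ≡ 240 (mod 419)
10^53 = 10^32 · 10^16 · 10^4 · 10^1 ≡ 240 · 147 · 363 · 10 ≡ 307 (mod 419).
So M = 307. Node B computes K = M^12 mod 419.
307^1 ≡ 307 (mod 419)
307^2 = (307^1)^2 ≡ 307^2 = 94249 ≡ 393 (mod 419)
307^4 = (307^2)^2 ≡ 393^2 = 154449 ≡ 257 (mod 419)
307^8 = (307^4)^2 ≡ 257^2 = 66049 ≡ 266 (mod 419)
307^12 = 307^8 · 307^4 ≡ 266 · 257 ≡ 65 (mod 419).

65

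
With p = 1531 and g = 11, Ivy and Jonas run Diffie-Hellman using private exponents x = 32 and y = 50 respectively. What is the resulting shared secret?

1245

Jonas sends B = g^y mod p = 11^50 mod 1531.
11^1 ≡ 11 (mod 1531)
11^2 = (11^1)^2 ≡ 11^2 = 121 ≡ 121 (mod 1531)
11^4 = (11^2)^2 ≡ 121^2 = 14641 ≡ 862 (mod 1531)
11^8 = (11^4)^2 ≡ 862^2 = 743044 ≡ 509 (mod 1531)
11^16 = (11^8)^2 ≡ 509^2 = 259081 ≡ 342 (mod 1531)
11^32 = (11^16)^2 ≡ 342^2 = 116964 ≡ 608 (mod 1531)
11^50 = 11^32 · 11^16 · 11^2 ≡ 608 · 342 · 121 ≡ 1333 (mod 1531).
So B = 1333. Ivy then computes K = B^x mod p = 1333^32 mod 1531.
1333^1 ≡ 1333 (mod 1531)
1333^2 = (1333^1)^2 ≡ 1333^2 = 1776889 ≡ 929 (mod 1531)
1333^4 = (1333^2)^2 ≡ 929^2 = 863041 ≡ 1088 (mod 1531)
1333^8 = (1333^4)^2 ≡ 1088^2 = 1183744 ≡ 281 (mod 1531)
1333^16 = (1333^8)^2 ≡ 281^2 = 78961 ≡ 880 (mod 1531)
1333^32 = (1333^16)^2 ≡ 880^2 = 774400 ≡ 1245 (mod 1531)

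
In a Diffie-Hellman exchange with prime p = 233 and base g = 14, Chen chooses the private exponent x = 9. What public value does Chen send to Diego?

124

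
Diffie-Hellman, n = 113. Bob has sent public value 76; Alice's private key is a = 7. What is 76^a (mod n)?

71

Shared key K = 76^7 mod 113.
76^1 ≡ 76 (mod 113)
76^2 = (76^1)^2 ≡ 76^2 = 5776 ≡ 13 (mod 113)
76^4 = (76^2)^2 ≡ 13^2 = 169 ≡ 56 (mod 113)
76^7 = 76^4 · 76^2 · 76^1 ≡ 56 · 13 · 76 ≡ 71 (mod 113).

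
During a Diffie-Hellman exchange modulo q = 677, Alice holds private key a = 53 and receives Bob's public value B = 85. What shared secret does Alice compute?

Shared key K = 85^53 mod 677.
85^1 ≡ 85 (mod 677)
85^2 = (85^1)^2 ≡ 85^2 = 7225 ≡ 455 (mod 677)
85^4 = (85^2)^2 ≡ 455^2 = 207025 ≡ 540 (mod 677)
85^8 = (85^4)^2 ≡ 540^2 = 291600 ≡ 490 (mod 677)
85^16 = (85^8)^2 ≡ 490^2 = 240100 ≡ 442 (mod 677)
85^32 = (85^16)^2 ≡ 442^2 = 195364 ≡ 388 (mod 677)
85^53 = 85^32 · 85^16 · 85^4 · 85^1 ≡ 388 · 442 · 540 · 85 ≡ 548 (mod 677).

548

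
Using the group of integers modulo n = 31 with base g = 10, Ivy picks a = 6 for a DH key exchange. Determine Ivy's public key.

Public value = 10^{6} \pmod{31}.
10^1 ≡ 10 (mod 31)
10^2 = (10^1)^2 ≡ 10^2 = 100 ≡ 7 (mod 31)
10^4 = (10^2)^2 ≡ 7^2 = 49 ≡ 18 (mod 31)
10^6 = 10^4 · 10^2 ≡ 18 · 7 ≡ 2 (mod 31).

2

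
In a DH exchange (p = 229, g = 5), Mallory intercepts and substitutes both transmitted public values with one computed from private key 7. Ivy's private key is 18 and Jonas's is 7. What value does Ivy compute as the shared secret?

Ivy receives Mallory's public value M = 5^7 mod 229 instead of the honest one.
5^1 ≡ 5 (mod 229)
5^2 = (5^1)^2 ≡ 5^2 = 25 ≡ 25 (mod 229)
5^4 = (5^2)^2 ≡ 25^2 = 625 ≡ 167 (mod 229)
5^7 = 5^4 · 5^2 · 5^1 ≡ 167 · 25 · 5 ≡ 36 (mod 229).
So M = 36. Ivy computes K = M^18 mod 229.
36^1 ≡ 36 (mod 229)
36^2 = (36^1)^2 ≡ 36^2 = 1296 ≡ 151 (mod 229)
36^4 = (36^2)^2 ≡ 151^2 = 22801 ≡ 130 (mod 229)
36^8 = (36^4)^2 ≡ 130^2 = 16900 ≡ 183 (mod 229)
36^16 = (36^8)^2 ≡ 183^2 = 33489 ≡ 55 (mod 229)
36^18 = 36^16 · 36^2 ≡ 55 · 151 ≡ 61 (mod 229).

61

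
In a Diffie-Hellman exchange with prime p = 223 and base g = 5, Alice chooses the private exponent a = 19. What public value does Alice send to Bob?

Public value = 5^19 (mod 223).
5^1 ≡ 5 (mod 223)
5^2 = (5^1)^2 ≡ 5^2 = 25 ≡ 25 (mod 223)
5^4 = (5^2)^2 ≡ 25^2 = 625 ≡ 179 (mod 223)
5^8 = (5^4)^2 ≡ 179^2 = 32041 ≡ 152 (mod 223)
5^16 = (5^8)^2 ≡ 152^2 = 23104 ≡ 135 (mod 223)
5^19 = 5^16 · 5^2 · 5^1 ≡ 135 · 25 · 5 ≡ 150 (mod 223).

150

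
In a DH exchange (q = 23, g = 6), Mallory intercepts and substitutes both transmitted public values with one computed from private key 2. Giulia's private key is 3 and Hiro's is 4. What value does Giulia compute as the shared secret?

Giulia receives Mallory's public value M = 6^2 mod 23 instead of the honest one.
6^1 ≡ 6 (mod 23)
6^2 = (6^1)^2 ≡ 6^2 = 36 ≡ 13 (mod 23)
So M = 13. Giulia computes K = M^3 mod 23.
13^1 ≡ 13 (mod 23)
13^2 = (13^1)^2 ≡ 13^2 = 169 ≡ 8 (mod 23)
13^3 = 13^2 · 13^1 ≡ 8 · 13 ≡ 12 (mod 23).

12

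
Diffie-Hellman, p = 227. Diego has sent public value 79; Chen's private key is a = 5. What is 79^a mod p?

Shared key K = 79^5 mod 227.
79^1 ≡ 79 (mod 227)
79^2 = (79^1)^2 ≡ 79^2 = 6241 ≡ 112 (mod 227)
79^4 = (79^2)^2 ≡ 112^2 = 12544 ≡ 59 (mod 227)
79^5 = 79^4 · 79^1 ≡ 59 · 79 ≡ 121 (mod 227).

121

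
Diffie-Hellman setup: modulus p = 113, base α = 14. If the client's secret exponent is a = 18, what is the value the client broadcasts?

4

Public value = 14^18 mod 113.
14^1 ≡ 14 (mod 113)
14^2 = (14^1)^2 ≡ 14^2 = 196 ≡ 83 (mod 113)
14^4 = (14^2)^2 ≡ 83^2 = 6889 ≡ 109 (mod 113)
14^8 = (14^4)^2 ≡ 109^2 = 11881 ≡ 16 (mod 113)
14^16 = (14^8)^2 ≡ 16^2 = 256 ≡ 30 (mod 113)
14^18 = 14^16 · 14^2 ≡ 30 · 83 ≡ 4 (mod 113).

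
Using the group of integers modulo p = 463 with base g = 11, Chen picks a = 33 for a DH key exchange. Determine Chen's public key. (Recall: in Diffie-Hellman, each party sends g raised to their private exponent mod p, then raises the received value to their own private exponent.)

155

Public value = 11^33 (mod 463).
11^1 ≡ 11 (mod 463)
11^2 = (11^1)^2 ≡ 11^2 = 121 ≡ 121 (mod 463)
11^4 = (11^2)^2 ≡ 121^2 = 14641 ≡ 288 (mod 463)
11^8 = (11^4)^2 ≡ 288^2 = 82944 ≡ 67 (mod 463)
11^16 = (11^8)^2 ≡ 67^2 = 4489 ≡ 322 (mod 463)
11^32 = (11^16)^2 ≡ 322^2 = 103684 ≡ 435 (mod 463)
11^33 = 11^32 · 11^1 ≡ 435 · 11 ≡ 155 (mod 463).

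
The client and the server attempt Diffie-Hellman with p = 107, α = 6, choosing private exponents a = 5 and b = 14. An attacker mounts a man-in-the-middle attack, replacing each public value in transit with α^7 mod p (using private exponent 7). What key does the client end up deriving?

The client receives an attacker's public value M = 6^7 mod 107 instead of the honest one.
6^1 ≡ 6 (mod 107)
6^2 = (6^1)^2 ≡ 6^2 = 36 ≡ 36 (mod 107)
6^4 = (6^2)^2 ≡ 36^2 = 1296 ≡ 12 (mod 107)
6^7 = 6^4 · 6^2 · 6^1 ≡ 12 · 36 · 6 ≡ 24 (mod 107).
So M = 24. The client computes K = M^5 mod 107.
24^1 ≡ 24 (mod 107)
24^2 = (24^1)^2 ≡ 24^2 = 576 ≡ 41 (mod 107)
24^4 = (24^2)^2 ≡ 41^2 = 1681 ≡ 76 (mod 107)
24^5 = 24^4 · 24^1 ≡ 76 · 24 ≡ 5 (mod 107).

5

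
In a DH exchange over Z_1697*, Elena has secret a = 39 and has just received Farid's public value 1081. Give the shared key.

1274

Shared key K = 1081^39 mod 1697.
1081^1 ≡ 1081 (mod 1697)
1081^2 = (1081^1)^2 ≡ 1081^2 = 1168561 ≡ 1025 (mod 1697)
1081^4 = (1081^2)^2 ≡ 1025^2 = 1050625 ≡ 182 (mod 1697)
1081^8 = (1081^4)^2 ≡ 182^2 = 33124 ≡ 881 (mod 1697)
1081^16 = (1081^8)^2 ≡ 881^2 = 776161 ≡ 632 (mod 1697)
1081^32 = (1081^16)^2 ≡ 632^2 = 399424 ≡ 629 (mod 1697)
1081^39 = 1081^32 · 1081^4 · 1081^2 · 1081^1 ≡ 629 · 182 · 1025 · 1081 ≡ 1274 (mod 1697).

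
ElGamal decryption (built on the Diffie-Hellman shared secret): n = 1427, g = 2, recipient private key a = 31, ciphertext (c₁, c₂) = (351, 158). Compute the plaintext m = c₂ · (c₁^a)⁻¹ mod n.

1377

Shared mask s = c₁^a mod n = 351^31 mod 1427.
351^1 ≡ 351 (mod 1427)
351^2 = (351^1)^2 ≡ 351^2 = 123201 ≡ 479 (mod 1427)
351^4 = (351^2)^2 ≡ 479^2 = 229441 ≡ 1121 (mod 1427)
351^8 = (351^4)^2 ≡ 1121^2 = 1256641 ≡ 881 (mod 1427)
351^16 = (351^8)^2 ≡ 881^2 = 776161 ≡ 1300 (mod 1427)
351^31 = 351^16 · 351^8 · 351^4 · 351^2 · 351^1 ≡ 1300 · 881 · 1121 · 479 · 351 ≡ 111 (mod 1427).
So s = 111; s⁻¹ ≡ 90 (mod 1427).
m = c₂ · s⁻¹ mod 1427 = 158 · 90 mod 1427 = 1377.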